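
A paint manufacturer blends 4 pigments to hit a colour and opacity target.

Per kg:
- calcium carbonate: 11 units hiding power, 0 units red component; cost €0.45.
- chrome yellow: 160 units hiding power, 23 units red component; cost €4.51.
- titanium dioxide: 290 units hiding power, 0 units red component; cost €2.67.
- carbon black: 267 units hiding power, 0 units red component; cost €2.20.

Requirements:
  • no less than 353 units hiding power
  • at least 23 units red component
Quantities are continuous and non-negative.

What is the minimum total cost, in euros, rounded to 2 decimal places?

€6.10

Let x1 = kg of calcium carbonate, x2 = kg of chrome yellow, x3 = kg of titanium dioxide, x4 = kg of carbon black.
Minimize 0.45x1 + 4.51x2 + 2.67x3 + 2.2x4 s.t.:
  11x1 + 160x2 + 290x3 + 267x4 ≥ 353   (hiding power)
  23x2 ≥ 23   (red component)
  x1, x2, x3, x4 ≥ 0.
At the optimum only chrome yellow, carbon black are positive (calcium carbonate, titanium dioxide = 0). Binding constraints: hiding power and red component.
Optimal quantities: chrome yellow = 1 kg, carbon black = 0.7228 kg.
Cost = 4.51·1 + 2.2·0.7228 = 6.1002.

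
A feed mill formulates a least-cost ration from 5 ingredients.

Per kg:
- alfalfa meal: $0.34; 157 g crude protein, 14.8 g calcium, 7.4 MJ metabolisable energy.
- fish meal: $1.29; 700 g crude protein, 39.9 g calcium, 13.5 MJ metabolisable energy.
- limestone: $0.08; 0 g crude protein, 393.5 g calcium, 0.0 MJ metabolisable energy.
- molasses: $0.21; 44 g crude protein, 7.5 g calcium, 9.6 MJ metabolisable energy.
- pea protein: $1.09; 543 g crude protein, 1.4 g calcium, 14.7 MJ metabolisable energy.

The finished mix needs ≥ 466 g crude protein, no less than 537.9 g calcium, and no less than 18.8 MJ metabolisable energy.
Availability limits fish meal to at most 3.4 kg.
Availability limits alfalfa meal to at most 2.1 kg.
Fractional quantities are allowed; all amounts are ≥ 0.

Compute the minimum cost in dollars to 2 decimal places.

$1.08

Treat it as an LP. Let x1 = kg of alfalfa meal, x2 = kg of fish meal, x3 = kg of limestone, x4 = kg of molasses, x5 = kg of pea protein.
Minimize 0.34x1 + 1.29x2 + 0.08x3 + 0.21x4 + 1.09x5 s.t.:
  157x1 + 700x2 + 44x4 + 543x5 ≥ 466   (crude protein)
  14.8x1 + 39.9x2 + 393.5x3 + 7.5x4 + 1.4x5 ≥ 537.9   (calcium)
  7.4x1 + 13.5x2 + 9.6x4 + 14.7x5 ≥ 18.8   (metabolisable energy)
  x2 ≤ 3.4
  x1 ≤ 2.1
  x1, x2, x3, x4, x5 ≥ 0.
The minimum-cost mix takes nothing from pea protein — only alfalfa meal, fish meal, limestone, molasses. There the crude protein, calcium, metabolisable energy, the alfalfa meal cap constraints are tight.
Optimal quantities: alfalfa meal = 2.1 kg, fish meal = 0.1902 kg, limestone = 1.267 kg, molasses = 0.07214 kg.
Hence cost = 0.34·2.1 + 1.29·0.1902 + 0.08·1.267 + 0.21·0.07214 = $1.0759.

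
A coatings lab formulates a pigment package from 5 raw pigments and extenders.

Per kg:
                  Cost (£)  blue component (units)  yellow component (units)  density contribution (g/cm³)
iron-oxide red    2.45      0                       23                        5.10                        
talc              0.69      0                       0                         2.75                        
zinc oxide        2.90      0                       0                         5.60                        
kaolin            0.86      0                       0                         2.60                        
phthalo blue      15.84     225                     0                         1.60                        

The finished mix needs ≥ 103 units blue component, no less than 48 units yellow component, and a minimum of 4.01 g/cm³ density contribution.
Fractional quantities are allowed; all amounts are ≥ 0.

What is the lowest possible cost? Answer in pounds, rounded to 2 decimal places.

Let x1 = kg of iron-oxide red, x2 = kg of talc, x3 = kg of zinc oxide, x4 = kg of kaolin, x5 = kg of phthalo blue.
Minimize 2.45x1 + 0.69x2 + 2.9x3 + 0.86x4 + 15.84x5 with:
  225x5 ≥ 103   (blue component)
  23x1 ≥ 48   (yellow component)
  5.1x1 + 2.75x2 + 5.6x3 + 2.6x4 + 1.6x5 ≥ 4.01   (density contribution)
  x1, x2, x3, x4, x5 ≥ 0.
The cheapest feasible vertex uses only iron-oxide red, phthalo blue; talc, zinc oxide, kaolin are not used. The blue component and yellow component requirements are met with equality.
That vertex is x1 = 2.087, x5 = 0.4578.
Hence cost = 2.45·2.087 + 15.84·0.4578 = £12.3647.

£12.36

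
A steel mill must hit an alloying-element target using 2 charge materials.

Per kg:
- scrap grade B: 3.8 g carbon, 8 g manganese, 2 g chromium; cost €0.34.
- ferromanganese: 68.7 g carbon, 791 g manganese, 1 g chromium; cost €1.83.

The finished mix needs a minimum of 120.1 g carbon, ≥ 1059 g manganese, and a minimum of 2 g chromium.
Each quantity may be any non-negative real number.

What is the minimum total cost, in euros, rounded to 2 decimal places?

Set it up as a linear program. Let x1 = kg of scrap grade B, x2 = kg of ferromanganese.
Minimise 0.34x1 + 1.83x2 subject to:
  3.8x1 + 68.7x2 ≥ 120.1   (carbon)
  8x1 + 791x2 ≥ 1059   (manganese)
  2x1 + 1x2 ≥ 2   (chromium)
  x1, x2 ≥ 0.
Both inputs are positive at the optimum. The carbon and chromium requirements are met with equality.
So scrap grade B = 0.1295 kg, ferromanganese = 1.741 kg.
Hence cost = 0.34·0.1295 + 1.83·1.741 = €3.2301.

€3.23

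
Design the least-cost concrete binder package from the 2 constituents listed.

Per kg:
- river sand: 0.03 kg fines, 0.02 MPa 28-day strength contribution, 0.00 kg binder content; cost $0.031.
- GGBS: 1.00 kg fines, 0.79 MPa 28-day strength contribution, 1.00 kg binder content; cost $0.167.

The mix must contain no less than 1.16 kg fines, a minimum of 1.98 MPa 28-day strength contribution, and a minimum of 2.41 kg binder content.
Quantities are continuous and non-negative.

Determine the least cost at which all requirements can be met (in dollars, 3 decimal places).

$0.419

Let x1 = kg of river sand, x2 = kg of GGBS.
Minimize 0.031x1 + 0.167x2 s.t.:
  0.03x1 + 1x2 ≥ 1.16   (fines)
  0.02x1 + 0.79x2 ≥ 1.98   (28-day strength contribution)
  1x2 ≥ 2.41   (binder content)
  x1, x2 ≥ 0.
The cheapest feasible vertex uses only GGBS; river sand is not used. The 28-day strength contribution requirement is met with equality.
Solving gives x2 = 2.506.
Objective = 0.167·2.506 = 0.418502.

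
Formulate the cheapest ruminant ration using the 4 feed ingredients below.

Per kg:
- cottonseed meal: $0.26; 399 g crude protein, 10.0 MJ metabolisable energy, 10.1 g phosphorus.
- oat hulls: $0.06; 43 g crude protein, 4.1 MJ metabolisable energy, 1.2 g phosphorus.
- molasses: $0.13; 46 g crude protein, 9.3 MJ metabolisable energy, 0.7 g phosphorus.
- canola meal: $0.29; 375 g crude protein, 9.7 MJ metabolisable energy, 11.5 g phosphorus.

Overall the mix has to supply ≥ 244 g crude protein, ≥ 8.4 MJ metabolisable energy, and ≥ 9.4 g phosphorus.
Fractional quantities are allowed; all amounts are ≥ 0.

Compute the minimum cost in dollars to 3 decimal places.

$0.239

Let x1 = kg of cottonseed meal, x2 = kg of oat hulls, x3 = kg of molasses, x4 = kg of canola meal.
min 0.26x1 + 0.06x2 + 0.13x3 + 0.29x4 with:
  399x1 + 43x2 + 46x3 + 375x4 ≥ 244   (crude protein)
  10x1 + 4.1x2 + 9.3x3 + 9.7x4 ≥ 8.4   (metabolisable energy)
  10.1x1 + 1.2x2 + 0.7x3 + 11.5x4 ≥ 9.4   (phosphorus)
  x1, x2, x3, x4 ≥ 0.
The optimal basis is {cottonseed meal, canola meal}; oat hulls, molasses drop out. There the metabolisable energy and phosphorus constraints are tight.
So cottonseed meal = 0.3183 kg, canola meal = 0.5379 kg.
Objective = 0.26·0.3183 + 0.29·0.5379 = 0.23875.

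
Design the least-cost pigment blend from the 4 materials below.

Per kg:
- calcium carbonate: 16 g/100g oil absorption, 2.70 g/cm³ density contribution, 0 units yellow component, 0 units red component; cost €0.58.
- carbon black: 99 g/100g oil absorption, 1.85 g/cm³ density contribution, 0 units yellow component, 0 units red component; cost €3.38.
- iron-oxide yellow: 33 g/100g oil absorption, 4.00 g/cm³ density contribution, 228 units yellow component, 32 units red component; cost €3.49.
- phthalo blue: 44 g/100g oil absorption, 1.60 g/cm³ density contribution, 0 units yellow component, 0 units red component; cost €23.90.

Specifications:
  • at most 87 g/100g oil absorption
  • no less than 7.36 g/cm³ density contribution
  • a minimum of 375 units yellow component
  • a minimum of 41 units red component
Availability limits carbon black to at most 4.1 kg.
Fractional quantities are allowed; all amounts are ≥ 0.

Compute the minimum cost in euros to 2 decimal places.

Let x1 = kg of calcium carbonate, x2 = kg of carbon black, x3 = kg of iron-oxide yellow, x4 = kg of phthalo blue.
Minimize 0.58x1 + 3.38x2 + 3.49x3 + 23.9x4 with:
  16x1 + 99x2 + 33x3 + 44x4 ≤ 87   (oil absorption)
  2.7x1 + 1.85x2 + 4x3 + 1.6x4 ≥ 7.36   (density contribution)
  228x3 ≥ 375   (yellow component)
  32x3 ≥ 41   (red component)
  x2 ≤ 4.1
  x1, x2, x3, x4 ≥ 0.
The minimum-cost mix takes nothing from carbon black, phthalo blue — only calcium carbonate, iron-oxide yellow. The density contribution and yellow component requirements are met with equality.
That vertex is x1 = 0.2893, x3 = 1.645.
Total cost: 0.58·0.2893 + 3.49·1.645 = 5.9088.

€5.91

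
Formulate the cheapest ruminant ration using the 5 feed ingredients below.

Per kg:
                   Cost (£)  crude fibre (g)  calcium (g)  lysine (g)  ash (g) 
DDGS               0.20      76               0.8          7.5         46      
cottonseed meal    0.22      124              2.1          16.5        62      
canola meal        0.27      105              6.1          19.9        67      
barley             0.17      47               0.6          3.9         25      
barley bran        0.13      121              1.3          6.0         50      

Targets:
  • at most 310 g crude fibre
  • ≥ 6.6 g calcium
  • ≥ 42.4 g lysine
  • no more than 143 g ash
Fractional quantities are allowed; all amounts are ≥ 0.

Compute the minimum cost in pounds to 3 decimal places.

This is a linear program. Let x1 = kg of DDGS, x2 = kg of cottonseed meal, x3 = kg of canola meal, x4 = kg of barley, x5 = kg of barley bran.
Minimize 0.2x1 + 0.22x2 + 0.27x3 + 0.17x4 + 0.13x5 subject to:
  76x1 + 124x2 + 105x3 + 47x4 + 121x5 ≤ 310   (crude fibre)
  0.8x1 + 2.1x2 + 6.1x3 + 0.6x4 + 1.3x5 ≥ 6.6   (calcium)
  7.5x1 + 16.5x2 + 19.9x3 + 3.9x4 + 6x5 ≥ 42.4   (lysine)
  46x1 + 62x2 + 67x3 + 25x4 + 50x5 ≤ 143   (ash)
  x1, x2, x3, x4, x5 ≥ 0.
The optimal basis is {cottonseed meal, canola meal}; DDGS, barley, barley bran drop out. Binding constraints: lysine and ash.
Solving gives x2 = 0.03819, x3 = 2.099.
Objective = 0.22·0.03819 + 0.27·2.099 = 0.57513.

£0.575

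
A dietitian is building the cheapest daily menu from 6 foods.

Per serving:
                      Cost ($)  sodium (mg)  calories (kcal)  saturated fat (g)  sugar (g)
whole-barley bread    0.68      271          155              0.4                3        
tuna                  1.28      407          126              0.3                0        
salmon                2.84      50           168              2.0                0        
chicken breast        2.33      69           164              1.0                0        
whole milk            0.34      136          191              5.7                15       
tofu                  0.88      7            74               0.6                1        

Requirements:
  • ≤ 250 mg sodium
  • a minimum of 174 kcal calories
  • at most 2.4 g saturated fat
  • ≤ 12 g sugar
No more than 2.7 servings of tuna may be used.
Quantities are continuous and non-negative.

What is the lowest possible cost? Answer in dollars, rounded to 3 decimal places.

$0.577

This is a linear program. Let x1 = servings of whole-barley bread, x2 = servings of tuna, x3 = servings of salmon, x4 = servings of chicken breast, x5 = servings of whole milk, x6 = servings of tofu.
Minimise 0.68x1 + 1.28x2 + 2.84x3 + 2.33x4 + 0.34x5 + 0.88x6 s.t.:
  271x1 + 407x2 + 50x3 + 69x4 + 136x5 + 7x6 ≤ 250   (sodium)
  155x1 + 126x2 + 168x3 + 164x4 + 191x5 + 74x6 ≥ 174   (calories)
  0.4x1 + 0.3x2 + 2x3 + 1x4 + 5.7x5 + 0.6x6 ≤ 2.4   (saturated fat)
  3x1 + 15x5 + 1x6 ≤ 12   (sugar)
  x2 ≤ 2.7
  x1, x2, x3, x4, x5, x6 ≥ 0.
The minimum-cost mix takes nothing from tuna, salmon, chicken breast, tofu — only whole-barley bread, whole milk. The calories and saturated fat requirements are met with equality.
That vertex is x1 = 0.6609, x5 = 0.3747.
Total cost: 0.68·0.6609 + 0.34·0.3747 = 0.57681.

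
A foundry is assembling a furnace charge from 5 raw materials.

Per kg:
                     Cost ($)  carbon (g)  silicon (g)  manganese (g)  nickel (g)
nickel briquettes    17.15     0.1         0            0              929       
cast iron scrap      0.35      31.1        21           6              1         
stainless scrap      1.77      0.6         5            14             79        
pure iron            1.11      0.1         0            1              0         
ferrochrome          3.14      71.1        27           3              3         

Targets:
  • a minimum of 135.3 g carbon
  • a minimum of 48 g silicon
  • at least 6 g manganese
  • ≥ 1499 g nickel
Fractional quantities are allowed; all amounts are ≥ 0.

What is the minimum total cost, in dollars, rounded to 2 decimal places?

$29.11

Let x1 = kg of nickel briquettes, x2 = kg of cast iron scrap, x3 = kg of stainless scrap, x4 = kg of pure iron, x5 = kg of ferrochrome.
min 17.15x1 + 0.35x2 + 1.77x3 + 1.11x4 + 3.14x5 s.t.:
  0.1x1 + 31.1x2 + 0.6x3 + 0.1x4 + 71.1x5 ≥ 135.3   (carbon)
  21x2 + 5x3 + 27x5 ≥ 48   (silicon)
  6x2 + 14x3 + 1x4 + 3x5 ≥ 6   (manganese)
  929x1 + 1x2 + 79x3 + 3x5 ≥ 1499   (nickel)
  x1, x2, x3, x4, x5 ≥ 0.
The cheapest feasible vertex uses only nickel briquettes, cast iron scrap; stainless scrap, pure iron, ferrochrome are not used. Binding constraints: carbon and nickel.
So nickel briquettes = 1.6089 kg, cast iron scrap = 4.3453 kg.
Objective = 17.15·1.6089 + 0.35·4.3453 = 29.1135.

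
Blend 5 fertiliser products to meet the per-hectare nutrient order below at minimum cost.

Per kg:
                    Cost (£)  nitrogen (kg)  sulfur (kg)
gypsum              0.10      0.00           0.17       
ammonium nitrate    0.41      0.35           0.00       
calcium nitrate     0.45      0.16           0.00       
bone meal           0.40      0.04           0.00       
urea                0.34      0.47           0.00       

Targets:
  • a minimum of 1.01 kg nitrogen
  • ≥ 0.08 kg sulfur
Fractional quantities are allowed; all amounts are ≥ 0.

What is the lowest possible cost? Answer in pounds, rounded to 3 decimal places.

Set it up as a linear program. Let x1 = kg of gypsum, x2 = kg of ammonium nitrate, x3 = kg of calcium nitrate, x4 = kg of bone meal, x5 = kg of urea.
min 0.1x1 + 0.41x2 + 0.45x3 + 0.4x4 + 0.34x5 subject to:
  0.35x2 + 0.16x3 + 0.04x4 + 0.47x5 ≥ 1.01   (nitrogen)
  0.17x1 ≥ 0.08   (sulfur)
  x1, x2, x3, x4, x5 ≥ 0.
At the optimum only gypsum, urea are positive (ammonium nitrate, calcium nitrate, bone meal = 0). The nitrogen and sulfur requirements are met with equality.
That vertex is x1 = 0.4706, x5 = 2.149.
Hence cost = 0.1·0.4706 + 0.34·2.149 = £0.77772.

£0.778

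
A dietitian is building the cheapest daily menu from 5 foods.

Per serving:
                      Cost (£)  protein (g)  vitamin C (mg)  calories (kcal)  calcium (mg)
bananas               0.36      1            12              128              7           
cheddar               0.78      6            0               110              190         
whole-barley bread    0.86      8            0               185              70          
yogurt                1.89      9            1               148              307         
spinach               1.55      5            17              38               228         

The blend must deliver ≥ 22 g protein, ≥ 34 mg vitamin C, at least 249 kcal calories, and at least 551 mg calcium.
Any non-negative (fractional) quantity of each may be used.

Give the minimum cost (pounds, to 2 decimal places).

£3.44

Treat it as an LP. Let x1 = servings of bananas, x2 = servings of cheddar, x3 = servings of whole-barley bread, x4 = servings of yogurt, x5 = servings of spinach.
Minimize 0.36x1 + 0.78x2 + 0.86x3 + 1.89x4 + 1.55x5 with:
  1x1 + 6x2 + 8x3 + 9x4 + 5x5 ≥ 22   (protein)
  12x1 + 1x4 + 17x5 ≥ 34   (vitamin C)
  128x1 + 110x2 + 185x3 + 148x4 + 38x5 ≥ 249   (calories)
  7x1 + 190x2 + 70x3 + 307x4 + 228x5 ≥ 551   (calcium)
  x1, x2, x3, x4, x5 ≥ 0.
The optimal basis is {bananas, cheddar, whole-barley bread}; yogurt, spinach drop out. There the protein, vitamin C, calcium constraints are tight.
That vertex is x1 = 2.833, x2 = 2.643, x3 = 0.4133.
Hence cost = 0.36·2.833 + 0.78·2.643 + 0.86·0.4133 = £3.4369.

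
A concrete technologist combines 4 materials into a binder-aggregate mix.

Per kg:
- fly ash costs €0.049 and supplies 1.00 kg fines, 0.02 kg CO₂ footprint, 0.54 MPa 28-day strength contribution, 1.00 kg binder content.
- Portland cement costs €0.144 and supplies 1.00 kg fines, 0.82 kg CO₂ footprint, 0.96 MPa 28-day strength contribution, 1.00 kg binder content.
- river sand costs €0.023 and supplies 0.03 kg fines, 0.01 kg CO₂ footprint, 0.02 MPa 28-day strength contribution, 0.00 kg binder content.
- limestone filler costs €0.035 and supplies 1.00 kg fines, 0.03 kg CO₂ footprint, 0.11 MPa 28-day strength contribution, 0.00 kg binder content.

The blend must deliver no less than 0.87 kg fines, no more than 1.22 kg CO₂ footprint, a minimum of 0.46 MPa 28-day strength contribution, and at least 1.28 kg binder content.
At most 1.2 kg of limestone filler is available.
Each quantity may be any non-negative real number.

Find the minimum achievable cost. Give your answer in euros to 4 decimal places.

€0.0627

Let x1 = kg of fly ash, x2 = kg of Portland cement, x3 = kg of river sand, x4 = kg of limestone filler.
Minimise 0.049x1 + 0.144x2 + 0.023x3 + 0.035x4 s.t.:
  1x1 + 1x2 + 0.03x3 + 1x4 ≥ 0.87   (fines)
  0.02x1 + 0.82x2 + 0.01x3 + 0.03x4 ≤ 1.22   (CO₂ footprint)
  0.54x1 + 0.96x2 + 0.02x3 + 0.11x4 ≥ 0.46   (28-day strength contribution)
  1x1 + 1x2 ≥ 1.28   (binder content)
  x4 ≤ 1.2
  x1, x2, x3, x4 ≥ 0.
The minimum-cost mix takes nothing from Portland cement, river sand, limestone filler — only fly ash. Binding constraint: binder content.
That vertex is x1 = 1.28.
Hence cost = 0.049·1.28 = €0.062720.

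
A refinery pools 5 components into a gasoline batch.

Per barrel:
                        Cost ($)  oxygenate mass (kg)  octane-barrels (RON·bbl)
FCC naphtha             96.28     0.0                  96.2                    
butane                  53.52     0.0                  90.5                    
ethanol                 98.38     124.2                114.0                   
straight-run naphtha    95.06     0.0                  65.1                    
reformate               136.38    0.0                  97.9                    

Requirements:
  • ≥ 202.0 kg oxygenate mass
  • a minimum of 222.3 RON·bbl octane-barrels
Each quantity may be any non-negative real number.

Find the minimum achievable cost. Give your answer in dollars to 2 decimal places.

Let x1 = barrels of FCC naphtha, x2 = barrels of butane, x3 = barrels of ethanol, x4 = barrels of straight-run naphtha, x5 = barrels of reformate.
Minimize 96.28x1 + 53.52x2 + 98.38x3 + 95.06x4 + 136.38x5 with:
  124.2x3 ≥ 202   (oxygenate mass)
  96.2x1 + 90.5x2 + 114x3 + 65.1x4 + 97.9x5 ≥ 222.3   (octane-barrels)
  x1, x2, x3, x4, x5 ≥ 0.
At the optimum only butane, ethanol are positive (FCC naphtha, straight-run naphtha, reformate = 0). The oxygenate mass and octane-barrels requirements are met with equality.
Solving gives x2 = 0.40762, x3 = 1.6264.
Hence cost = 53.52·0.40762 + 98.38·1.6264 = $181.8211.

$181.82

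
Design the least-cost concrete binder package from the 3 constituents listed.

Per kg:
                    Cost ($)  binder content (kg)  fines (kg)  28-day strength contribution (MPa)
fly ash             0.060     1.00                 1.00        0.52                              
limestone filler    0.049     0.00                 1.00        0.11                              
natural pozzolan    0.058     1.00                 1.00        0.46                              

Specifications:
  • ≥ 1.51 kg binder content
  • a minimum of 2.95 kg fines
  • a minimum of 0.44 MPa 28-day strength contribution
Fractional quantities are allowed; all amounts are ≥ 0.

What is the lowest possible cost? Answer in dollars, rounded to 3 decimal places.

Let x1 = kg of fly ash, x2 = kg of limestone filler, x3 = kg of natural pozzolan.
Minimise 0.06x1 + 0.049x2 + 0.058x3 subject to:
  1x1 + 1x3 ≥ 1.51   (binder content)
  1x1 + 1x2 + 1x3 ≥ 2.95   (fines)
  0.52x1 + 0.11x2 + 0.46x3 ≥ 0.44   (28-day strength contribution)
  x1, x2, x3 ≥ 0.
At the optimum only limestone filler, natural pozzolan are positive (fly ash = 0). The binder content and fines requirements are met with equality.
Optimal quantities: limestone filler = 1.44 kg, natural pozzolan = 1.51 kg.
Hence cost = 0.049·1.44 + 0.058·1.51 = $0.15814.

$0.158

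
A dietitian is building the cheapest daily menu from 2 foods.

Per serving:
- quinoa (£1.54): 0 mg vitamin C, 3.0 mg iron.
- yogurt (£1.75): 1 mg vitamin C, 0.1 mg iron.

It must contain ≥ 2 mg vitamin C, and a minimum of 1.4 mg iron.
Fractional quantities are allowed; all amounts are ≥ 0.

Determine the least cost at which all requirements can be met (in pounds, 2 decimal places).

Treat it as an LP. Let x1 = servings of quinoa, x2 = servings of yogurt.
Minimise 1.54x1 + 1.75x2 subject to:
  1x2 ≥ 2   (vitamin C)
  3x1 + 0.1x2 ≥ 1.4   (iron)
  x1, x2 ≥ 0.
Both inputs are positive at the optimum. There the vitamin C and iron constraints are tight.
Solving gives x1 = 0.4, x2 = 2.
Hence cost = 1.54·0.4 + 1.75·2 = £4.1160.

£4.12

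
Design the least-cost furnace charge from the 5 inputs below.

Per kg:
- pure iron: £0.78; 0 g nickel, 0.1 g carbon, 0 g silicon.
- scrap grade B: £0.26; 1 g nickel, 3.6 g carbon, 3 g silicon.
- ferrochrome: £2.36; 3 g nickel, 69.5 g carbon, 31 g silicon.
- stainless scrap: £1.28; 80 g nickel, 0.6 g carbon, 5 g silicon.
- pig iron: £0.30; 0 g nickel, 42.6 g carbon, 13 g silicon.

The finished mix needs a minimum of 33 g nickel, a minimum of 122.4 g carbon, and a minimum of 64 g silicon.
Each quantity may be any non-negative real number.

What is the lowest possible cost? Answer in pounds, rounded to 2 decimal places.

Treat it as an LP. Let x1 = kg of pure iron, x2 = kg of scrap grade B, x3 = kg of ferrochrome, x4 = kg of stainless scrap, x5 = kg of pig iron.
min 0.78x1 + 0.26x2 + 2.36x3 + 1.28x4 + 0.3x5 s.t.:
  1x2 + 3x3 + 80x4 ≥ 33   (nickel)
  0.1x1 + 3.6x2 + 69.5x3 + 0.6x4 + 42.6x5 ≥ 122.4   (carbon)
  3x2 + 31x3 + 5x4 + 13x5 ≥ 64   (silicon)
  x1, x2, x3, x4, x5 ≥ 0.
At the optimum only stainless scrap, pig iron are positive (pure iron, scrap grade B, ferrochrome = 0). There the nickel and silicon constraints are tight.
So stainless scrap = 0.4125 kg, pig iron = 4.764 kg.
Total cost: 1.28·0.4125 + 0.3·4.764 = 1.9572.

£1.96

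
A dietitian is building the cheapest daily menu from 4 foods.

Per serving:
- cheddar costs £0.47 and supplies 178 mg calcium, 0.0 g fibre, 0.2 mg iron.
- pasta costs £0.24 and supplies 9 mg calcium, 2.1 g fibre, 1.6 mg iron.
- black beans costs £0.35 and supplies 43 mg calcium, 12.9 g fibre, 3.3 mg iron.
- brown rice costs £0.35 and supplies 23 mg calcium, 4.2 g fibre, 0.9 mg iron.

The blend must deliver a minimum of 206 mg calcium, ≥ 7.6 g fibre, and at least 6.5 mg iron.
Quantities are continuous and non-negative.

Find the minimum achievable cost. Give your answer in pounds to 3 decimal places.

£1.000

Let x1 = servings of cheddar, x2 = servings of pasta, x3 = servings of black beans, x4 = servings of brown rice.
Minimize 0.47x1 + 0.24x2 + 0.35x3 + 0.35x4 subject to:
  178x1 + 9x2 + 43x3 + 23x4 ≥ 206   (calcium)
  2.1x2 + 12.9x3 + 4.2x4 ≥ 7.6   (fibre)
  0.2x1 + 1.6x2 + 3.3x3 + 0.9x4 ≥ 6.5   (iron)
  x1, x2, x3, x4 ≥ 0.
The cheapest feasible vertex uses only cheddar, black beans; pasta, brown rice are not used. There the calcium and iron constraints are tight.
Optimal quantities: cheddar = 0.6916 servings, black beans = 1.928 servings.
Total cost: 0.47·0.6916 + 0.35·1.928 = 0.99985.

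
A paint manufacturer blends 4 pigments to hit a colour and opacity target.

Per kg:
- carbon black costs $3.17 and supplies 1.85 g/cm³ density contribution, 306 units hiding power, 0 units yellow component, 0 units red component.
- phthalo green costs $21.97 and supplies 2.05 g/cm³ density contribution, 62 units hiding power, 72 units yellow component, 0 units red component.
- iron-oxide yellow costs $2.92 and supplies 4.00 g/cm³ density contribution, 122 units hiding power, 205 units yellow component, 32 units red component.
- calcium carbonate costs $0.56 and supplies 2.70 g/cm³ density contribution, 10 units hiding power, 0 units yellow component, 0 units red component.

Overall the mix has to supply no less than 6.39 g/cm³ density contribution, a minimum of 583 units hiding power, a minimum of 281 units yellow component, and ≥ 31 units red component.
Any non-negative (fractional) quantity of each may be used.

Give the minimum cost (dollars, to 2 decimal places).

$8.31

Set it up as a linear program. Let x1 = kg of carbon black, x2 = kg of phthalo green, x3 = kg of iron-oxide yellow, x4 = kg of calcium carbonate.
Minimize 3.17x1 + 21.97x2 + 2.92x3 + 0.56x4 s.t.:
  1.85x1 + 2.05x2 + 4x3 + 2.7x4 ≥ 6.39   (density contribution)
  306x1 + 62x2 + 122x3 + 10x4 ≥ 583   (hiding power)
  72x2 + 205x3 ≥ 281   (yellow component)
  32x3 ≥ 31   (red component)
  x1, x2, x3, x4 ≥ 0.
At the optimum only carbon black, iron-oxide yellow are positive (phthalo green, calcium carbonate = 0). Binding constraints: hiding power and yellow component.
Optimal quantities: carbon black = 1.359 kg, iron-oxide yellow = 1.371 kg.
Hence cost = 3.17·1.359 + 2.92·1.371 = $8.3114.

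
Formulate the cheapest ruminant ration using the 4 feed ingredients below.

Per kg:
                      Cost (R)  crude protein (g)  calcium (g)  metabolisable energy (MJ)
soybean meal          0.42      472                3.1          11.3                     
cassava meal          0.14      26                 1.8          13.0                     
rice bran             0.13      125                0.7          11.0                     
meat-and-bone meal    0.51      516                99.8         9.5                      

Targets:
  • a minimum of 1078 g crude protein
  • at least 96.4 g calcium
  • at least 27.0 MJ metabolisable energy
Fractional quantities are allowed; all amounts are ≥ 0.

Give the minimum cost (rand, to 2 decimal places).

R1.02

Set it up as a linear program. Let x1 = kg of soybean meal, x2 = kg of cassava meal, x3 = kg of rice bran, x4 = kg of meat-and-bone meal.
min 0.42x1 + 0.14x2 + 0.13x3 + 0.51x4 subject to:
  472x1 + 26x2 + 125x3 + 516x4 ≥ 1078   (crude protein)
  3.1x1 + 1.8x2 + 0.7x3 + 99.8x4 ≥ 96.4   (calcium)
  11.3x1 + 13x2 + 11x3 + 9.5x4 ≥ 27   (metabolisable energy)
  x1, x2, x3, x4 ≥ 0.
The cheapest feasible vertex uses only soybean meal, rice bran, meat-and-bone meal; cassava meal is not used. There the crude protein, calcium, metabolisable energy constraints are tight.
Solving gives x1 = 1.144, x3 = 0.4792, x4 = 0.9271.
Total cost: 0.42·1.144 + 0.13·0.4792 + 0.51·0.9271 = 1.0156.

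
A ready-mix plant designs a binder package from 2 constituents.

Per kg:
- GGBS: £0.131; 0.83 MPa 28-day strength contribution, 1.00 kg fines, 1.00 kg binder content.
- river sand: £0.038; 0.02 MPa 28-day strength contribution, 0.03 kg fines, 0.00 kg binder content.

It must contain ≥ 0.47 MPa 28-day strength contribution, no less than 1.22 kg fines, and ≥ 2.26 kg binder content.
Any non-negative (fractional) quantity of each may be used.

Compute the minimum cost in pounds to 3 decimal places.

Treat it as an LP. Let x1 = kg of GGBS, x2 = kg of river sand.
Minimise 0.131x1 + 0.038x2 with:
  0.83x1 + 0.02x2 ≥ 0.47   (28-day strength contribution)
  1x1 + 0.03x2 ≥ 1.22   (fines)
  1x1 ≥ 2.26   (binder content)
  x1, x2 ≥ 0.
The optimal basis is {GGBS}; river sand drops out. The binder content requirement is met with equality.
So GGBS = 2.26 kg.
Objective = 0.131·2.26 = 0.29606.

£0.296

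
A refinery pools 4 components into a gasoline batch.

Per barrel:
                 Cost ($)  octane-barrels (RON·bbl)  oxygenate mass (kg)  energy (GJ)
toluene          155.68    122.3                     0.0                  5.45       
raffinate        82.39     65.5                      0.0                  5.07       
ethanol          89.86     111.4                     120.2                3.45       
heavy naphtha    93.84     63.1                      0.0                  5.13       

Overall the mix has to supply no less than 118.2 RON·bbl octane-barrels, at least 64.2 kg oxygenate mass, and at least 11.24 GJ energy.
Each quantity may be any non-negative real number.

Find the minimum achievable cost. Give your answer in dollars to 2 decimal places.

$200.71

Set it up as a linear program. Let x1 = barrels of toluene, x2 = barrels of raffinate, x3 = barrels of ethanol, x4 = barrels of heavy naphtha.
min 155.68x1 + 82.39x2 + 89.86x3 + 93.84x4 with:
  122.3x1 + 65.5x2 + 111.4x3 + 63.1x4 ≥ 118.2   (octane-barrels)
  120.2x3 ≥ 64.2   (oxygenate mass)
  5.45x1 + 5.07x2 + 3.45x3 + 5.13x4 ≥ 11.24   (energy)
  x1, x2, x3, x4 ≥ 0.
The optimal basis is {raffinate, ethanol}; toluene, heavy naphtha drop out. The oxygenate mass and energy requirements are met with equality.
So raffinate = 1.85352 barrels, ethanol = 0.53411 barrels.
Cost = 82.39·1.85352 + 89.86·0.53411 = 200.7066.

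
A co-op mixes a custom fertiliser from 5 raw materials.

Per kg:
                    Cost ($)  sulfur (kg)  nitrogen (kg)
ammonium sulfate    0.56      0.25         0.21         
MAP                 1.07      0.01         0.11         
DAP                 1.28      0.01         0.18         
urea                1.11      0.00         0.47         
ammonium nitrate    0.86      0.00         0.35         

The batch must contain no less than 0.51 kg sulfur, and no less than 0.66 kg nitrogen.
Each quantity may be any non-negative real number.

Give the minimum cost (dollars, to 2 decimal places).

Let x1 = kg of ammonium sulfate, x2 = kg of MAP, x3 = kg of DAP, x4 = kg of urea, x5 = kg of ammonium nitrate.
Minimize 0.56x1 + 1.07x2 + 1.28x3 + 1.11x4 + 0.86x5 subject to:
  0.25x1 + 0.01x2 + 0.01x3 ≥ 0.51   (sulfur)
  0.21x1 + 0.11x2 + 0.18x3 + 0.47x4 + 0.35x5 ≥ 0.66   (nitrogen)
  x1, x2, x3, x4, x5 ≥ 0.
The cheapest feasible vertex uses only ammonium sulfate, urea; MAP, DAP, ammonium nitrate are not used. There the sulfur and nitrogen constraints are tight.
So ammonium sulfate = 2.04 kg, urea = 0.4928 kg.
Total cost: 0.56·2.04 + 1.11·0.4928 = 1.6894.

$1.69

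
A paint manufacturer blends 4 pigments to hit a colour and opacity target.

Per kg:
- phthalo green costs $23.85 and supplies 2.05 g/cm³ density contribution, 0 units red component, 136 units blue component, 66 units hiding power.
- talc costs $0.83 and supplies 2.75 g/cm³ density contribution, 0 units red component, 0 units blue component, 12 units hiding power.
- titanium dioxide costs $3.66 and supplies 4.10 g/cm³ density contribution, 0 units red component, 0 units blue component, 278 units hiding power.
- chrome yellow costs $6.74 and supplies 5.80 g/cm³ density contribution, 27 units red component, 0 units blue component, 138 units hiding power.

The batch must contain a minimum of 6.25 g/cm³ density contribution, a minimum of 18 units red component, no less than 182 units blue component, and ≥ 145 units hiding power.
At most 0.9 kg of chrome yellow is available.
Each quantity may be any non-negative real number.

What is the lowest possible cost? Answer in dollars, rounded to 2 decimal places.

$36.41

Set it up as a linear program. Let x1 = kg of phthalo green, x2 = kg of talc, x3 = kg of titanium dioxide, x4 = kg of chrome yellow.
Minimise 23.85x1 + 0.83x2 + 3.66x3 + 6.74x4 with:
  2.05x1 + 2.75x2 + 4.1x3 + 5.8x4 ≥ 6.25   (density contribution)
  27x4 ≥ 18   (red component)
  136x1 ≥ 182   (blue component)
  66x1 + 12x2 + 278x3 + 138x4 ≥ 145   (hiding power)
  x4 ≤ 0.9
  x1, x2, x3, x4 ≥ 0.
At the optimum only phthalo green, chrome yellow are positive (talc, titanium dioxide = 0). Binding constraints: red component and blue component.
That vertex is x1 = 1.3382, x4 = 0.66667.
Hence cost = 23.85·1.3382 + 6.74·0.66667 = $36.4094.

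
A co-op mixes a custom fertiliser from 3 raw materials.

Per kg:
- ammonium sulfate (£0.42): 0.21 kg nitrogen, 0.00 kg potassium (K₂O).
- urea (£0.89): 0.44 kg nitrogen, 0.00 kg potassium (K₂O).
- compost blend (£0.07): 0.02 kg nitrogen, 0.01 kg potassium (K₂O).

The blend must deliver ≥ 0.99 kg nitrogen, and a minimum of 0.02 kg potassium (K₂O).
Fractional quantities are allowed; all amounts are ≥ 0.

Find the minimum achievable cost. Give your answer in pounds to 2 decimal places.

Treat it as an LP. Let x1 = kg of ammonium sulfate, x2 = kg of urea, x3 = kg of compost blend.
min 0.42x1 + 0.89x2 + 0.07x3 subject to:
  0.21x1 + 0.44x2 + 0.02x3 ≥ 0.99   (nitrogen)
  0.01x3 ≥ 0.02   (potassium (K₂O))
  x1, x2, x3 ≥ 0.
The optimal basis is {ammonium sulfate, compost blend}; urea drops out. There the nitrogen and potassium (K₂O) constraints are tight.
Optimal quantities: ammonium sulfate = 4.524 kg, compost blend = 2 kg.
Objective = 0.42·4.524 + 0.07·2 = 2.0401.

£2.04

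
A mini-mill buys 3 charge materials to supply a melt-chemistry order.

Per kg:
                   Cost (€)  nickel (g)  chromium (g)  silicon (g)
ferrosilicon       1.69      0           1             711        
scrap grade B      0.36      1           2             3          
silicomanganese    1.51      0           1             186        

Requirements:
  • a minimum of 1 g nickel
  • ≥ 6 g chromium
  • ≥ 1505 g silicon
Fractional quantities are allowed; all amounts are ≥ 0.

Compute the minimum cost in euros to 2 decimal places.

Let x1 = kg of ferrosilicon, x2 = kg of scrap grade B, x3 = kg of silicomanganese.
Minimize 1.69x1 + 0.36x2 + 1.51x3 with:
  1x2 ≥ 1   (nickel)
  1x1 + 2x2 + 1x3 ≥ 6   (chromium)
  711x1 + 3x2 + 186x3 ≥ 1505   (silicon)
  x1, x2, x3 ≥ 0.
At the optimum only ferrosilicon, scrap grade B are positive (silicomanganese = 0). There the chromium and silicon constraints are tight.
So ferrosilicon = 2.109 kg, scrap grade B = 1.946 kg.
Cost = 1.69·2.109 + 0.36·1.946 = 4.2648.

€4.26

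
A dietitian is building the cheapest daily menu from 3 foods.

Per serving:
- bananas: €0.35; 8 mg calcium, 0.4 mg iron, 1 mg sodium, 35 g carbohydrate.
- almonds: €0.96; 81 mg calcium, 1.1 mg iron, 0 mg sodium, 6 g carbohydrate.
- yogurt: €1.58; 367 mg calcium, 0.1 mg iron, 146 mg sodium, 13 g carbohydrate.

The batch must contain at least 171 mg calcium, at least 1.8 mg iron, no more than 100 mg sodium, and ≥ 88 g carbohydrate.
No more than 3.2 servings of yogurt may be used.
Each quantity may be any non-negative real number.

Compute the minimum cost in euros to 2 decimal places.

Let x1 = servings of bananas, x2 = servings of almonds, x3 = servings of yogurt.
min 0.35x1 + 0.96x2 + 1.58x3 subject to:
  8x1 + 81x2 + 367x3 ≥ 171   (calcium)
  0.4x1 + 1.1x2 + 0.1x3 ≥ 1.8   (iron)
  1x1 + 146x3 ≤ 100   (sodium)
  35x1 + 6x2 + 13x3 ≥ 88   (carbohydrate)
  x3 ≤ 3.2
  x1, x2, x3 ≥ 0.
All 3 inputs are positive at the optimum. Binding constraints: calcium, iron, carbohydrate.
Optimal quantities: bananas = 2.29 servings, almonds = 0.7816 servings, yogurt = 0.2435 servings.
Total cost: 0.35·2.29 + 0.96·0.7816 + 1.58·0.2435 = 1.9366.

€1.94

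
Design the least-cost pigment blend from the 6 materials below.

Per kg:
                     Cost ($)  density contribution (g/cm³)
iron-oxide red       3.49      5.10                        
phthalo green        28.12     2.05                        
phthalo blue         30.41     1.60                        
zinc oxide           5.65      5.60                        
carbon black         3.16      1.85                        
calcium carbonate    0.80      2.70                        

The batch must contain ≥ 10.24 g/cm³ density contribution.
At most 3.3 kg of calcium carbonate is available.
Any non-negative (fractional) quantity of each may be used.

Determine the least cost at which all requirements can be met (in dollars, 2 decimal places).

$3.55

Treat it as an LP. Let x1 = kg of iron-oxide red, x2 = kg of phthalo green, x3 = kg of phthalo blue, x4 = kg of zinc oxide, x5 = kg of carbon black, x6 = kg of calcium carbonate.
Minimise 3.49x1 + 28.12x2 + 30.41x3 + 5.65x4 + 3.16x5 + 0.8x6 subject to:
  5.1x1 + 2.05x2 + 1.6x3 + 5.6x4 + 1.85x5 + 2.7x6 ≥ 10.24   (density contribution)
  x6 ≤ 3.3
  x1, x2, x3, x4, x5, x6 ≥ 0.
At the optimum only iron-oxide red, calcium carbonate are positive (phthalo green, phthalo blue, zinc oxide, carbon black = 0). The density contribution and the calcium carbonate cap requirements are met with equality.
That vertex is x1 = 0.2608, x6 = 3.3.
Objective = 3.49·0.2608 + 0.8·3.3 = 3.5502.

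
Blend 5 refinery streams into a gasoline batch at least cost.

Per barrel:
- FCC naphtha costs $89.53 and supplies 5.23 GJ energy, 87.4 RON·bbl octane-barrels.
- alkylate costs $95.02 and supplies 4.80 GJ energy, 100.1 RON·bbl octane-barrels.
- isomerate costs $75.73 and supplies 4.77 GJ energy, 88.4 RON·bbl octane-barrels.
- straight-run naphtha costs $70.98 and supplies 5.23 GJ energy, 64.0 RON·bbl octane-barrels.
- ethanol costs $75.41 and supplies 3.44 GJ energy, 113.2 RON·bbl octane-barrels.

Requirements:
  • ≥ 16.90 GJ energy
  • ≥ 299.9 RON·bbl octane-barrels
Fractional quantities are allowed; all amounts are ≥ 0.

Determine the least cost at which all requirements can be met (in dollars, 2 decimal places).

Let x1 = barrels of FCC naphtha, x2 = barrels of alkylate, x3 = barrels of isomerate, x4 = barrels of straight-run naphtha, x5 = barrels of ethanol.
min 89.53x1 + 95.02x2 + 75.73x3 + 70.98x4 + 75.41x5 with:
  5.23x1 + 4.8x2 + 4.77x3 + 5.23x4 + 3.44x5 ≥ 16.9   (energy)
  87.4x1 + 100.1x2 + 88.4x3 + 64x4 + 113.2x5 ≥ 299.9   (octane-barrels)
  x1, x2, x3, x4, x5 ≥ 0.
At the optimum only isomerate, straight-run naphtha are positive (FCC naphtha, alkylate, ethanol = 0). The energy and octane-barrels requirements are met with equality.
Optimal quantities: isomerate = 3.1001 barrels, straight-run naphtha = 0.40392 barrels.
Objective = 75.73·3.1001 + 70.98·0.40392 = 263.4408.

$263.44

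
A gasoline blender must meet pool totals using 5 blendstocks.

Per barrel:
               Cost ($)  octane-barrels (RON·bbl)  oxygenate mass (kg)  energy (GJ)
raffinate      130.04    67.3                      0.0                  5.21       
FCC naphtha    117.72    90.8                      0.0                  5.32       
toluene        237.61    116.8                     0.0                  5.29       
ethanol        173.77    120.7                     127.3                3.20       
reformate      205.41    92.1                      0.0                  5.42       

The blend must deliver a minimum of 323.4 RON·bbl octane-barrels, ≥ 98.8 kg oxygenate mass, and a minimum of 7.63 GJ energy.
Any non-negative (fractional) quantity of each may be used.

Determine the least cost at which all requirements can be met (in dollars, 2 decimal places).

$432.70

Treat it as an LP. Let x1 = barrels of raffinate, x2 = barrels of FCC naphtha, x3 = barrels of toluene, x4 = barrels of ethanol, x5 = barrels of reformate.
min 130.04x1 + 117.72x2 + 237.61x3 + 173.77x4 + 205.41x5 subject to:
  67.3x1 + 90.8x2 + 116.8x3 + 120.7x4 + 92.1x5 ≥ 323.4   (octane-barrels)
  127.3x4 ≥ 98.8   (oxygenate mass)
  5.21x1 + 5.32x2 + 5.29x3 + 3.2x4 + 5.42x5 ≥ 7.63   (energy)
  x1, x2, x3, x4, x5 ≥ 0.
The optimal basis is {FCC naphtha, ethanol}; raffinate, toluene, reformate drop out. There the octane-barrels and oxygenate mass constraints are tight.
Solving gives x2 = 2.53, x4 = 0.77612.
Objective = 117.72·2.53 + 173.77·0.77612 = 432.6980.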